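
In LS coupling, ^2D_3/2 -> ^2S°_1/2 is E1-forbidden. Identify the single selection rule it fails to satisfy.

Reading off the term symbols: S 1/2→1/2, L 2→0, J 3/2→1/2, parity even→odd.
Parity must change: even → odd — passes.
ΔS = 0: S: 1/2 → 1/2 — passes.
ΔL = 0, ±1 (not L=0↔0): L: 2 → 0, ΔL = -2 — fails.
ΔJ = 0, ±1 (not J=0↔0): J: 3/2 → 1/2, ΔJ = -1 — passes.

the ΔL = 0, ±1 rule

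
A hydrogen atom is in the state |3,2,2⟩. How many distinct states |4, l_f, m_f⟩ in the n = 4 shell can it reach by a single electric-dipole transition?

4

E1 requires Δl = ±1, so l_f ∈ {1, 3}; with 0 ≤ l_f ≤ n_f−1 = 3, the allowed l_f values are {1, 3}.
For l_f = 1: m_f ∈ {m_i−1, m_i, m_i+1} ∩ [−1, 1] = {1} → 1 state.
For l_f = 3: m_f ∈ {m_i−1, m_i, m_i+1} ∩ [−3, 3] = {1, 2, 3} → 3 states.
Total: 4.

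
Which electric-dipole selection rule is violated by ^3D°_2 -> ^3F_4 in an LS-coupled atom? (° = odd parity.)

the ΔJ = 0, ±1 rule

Reading off the term symbols: S 1→1, L 2→3, J 2→4, parity odd→even.
ΔJ = 0, ±1 (not J=0↔0): J: 2 → 4, ΔJ = +2 — fails.
ΔS = 0: S: 1 → 1 — passes.
ΔL = 0, ±1 (not L=0↔0): L: 2 → 3, ΔL = +1 — passes.
Parity must change: odd → even — passes.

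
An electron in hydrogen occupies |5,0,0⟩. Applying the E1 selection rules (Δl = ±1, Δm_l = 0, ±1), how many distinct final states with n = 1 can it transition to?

0

E1 requires l_f ∈ {-1, 1}, but neither lies in [0, 0], so no final state is reachable.
Total: 0.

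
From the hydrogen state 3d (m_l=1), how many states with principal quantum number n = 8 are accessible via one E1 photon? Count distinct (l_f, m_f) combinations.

5

E1 requires Δl = ±1, so l_f ∈ {1, 3}; with 0 ≤ l_f ≤ n_f−1 = 7, the allowed l_f values are {1, 3}.
For l_f = 1: m_f ∈ {m_i−1, m_i, m_i+1} ∩ [−1, 1] = {0, 1} → 2 states.
For l_f = 3: m_f ∈ {m_i−1, m_i, m_i+1} ∩ [−3, 3] = {0, 1, 2} → 3 states.
Total: 5.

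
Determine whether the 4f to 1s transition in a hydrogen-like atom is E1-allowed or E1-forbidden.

Initial l = 3, final l = 0, so Δl = -3. E1 requires Δl = ±1: violated.
The transition is electric-dipole forbidden.

forbidden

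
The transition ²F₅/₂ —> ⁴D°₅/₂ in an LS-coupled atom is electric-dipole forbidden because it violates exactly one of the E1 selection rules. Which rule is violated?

Parity must change: even → odd — satisfied.
ΔS = 0: S: 1/2 → 3/2 — violated.
ΔL = 0, ±1 (not L=0↔0): L: 3 → 2, ΔL = -1 — satisfied.
ΔJ = 0, ±1 (not J=0↔0): J: 5/2 → 5/2, ΔJ = +0 — satisfied.

the ΔS = 0 rule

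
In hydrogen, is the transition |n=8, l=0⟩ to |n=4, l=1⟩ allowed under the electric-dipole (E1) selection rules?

l: 0 → 1 (Δl = +1). Δl = ±1 ok.
All E1 selection rules are satisfied.

allowed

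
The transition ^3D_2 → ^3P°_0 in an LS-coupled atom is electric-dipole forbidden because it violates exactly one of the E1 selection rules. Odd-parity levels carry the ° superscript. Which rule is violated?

the ΔJ = 0, ±1 rule

Reading off the term symbols: S 1→1, L 2→1, J 2→0, parity even→odd.
Parity must change: even → odd — ok.
ΔS = 0: S: 1 → 1 — ok.
ΔL = 0, ±1 (not L=0↔0): L: 2 → 1, ΔL = -1 — ok.
ΔJ = 0, ±1 (not J=0↔0): J: 2 → 0, ΔJ = -2 — fails.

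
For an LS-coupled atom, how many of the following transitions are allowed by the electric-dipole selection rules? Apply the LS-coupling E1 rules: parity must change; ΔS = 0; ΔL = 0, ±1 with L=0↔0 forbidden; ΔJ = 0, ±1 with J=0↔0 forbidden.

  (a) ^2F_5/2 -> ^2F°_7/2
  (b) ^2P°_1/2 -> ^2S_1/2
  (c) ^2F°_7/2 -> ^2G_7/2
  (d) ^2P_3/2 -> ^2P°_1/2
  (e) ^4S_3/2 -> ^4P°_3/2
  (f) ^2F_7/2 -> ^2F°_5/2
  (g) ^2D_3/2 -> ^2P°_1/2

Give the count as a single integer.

7

(a) allowed
(b) allowed
(c) allowed
(d) allowed
(e) allowed
(f) allowed
(g) allowed
Total allowed: 7 of 7.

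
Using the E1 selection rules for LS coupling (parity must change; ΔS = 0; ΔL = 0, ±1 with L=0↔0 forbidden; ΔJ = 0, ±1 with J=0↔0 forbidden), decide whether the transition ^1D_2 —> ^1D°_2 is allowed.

allowed

Initial level: S=0, L=2, J=2, parity even. Final level: S=0, L=2, J=2, parity odd.
ΔS = 0: S: 0 → 0 — satisfied.
ΔJ = 0, ±1 (not J=0↔0): J: 2 → 2, ΔJ = +0 — satisfied.
ΔL = 0, ±1 (not L=0↔0): L: 2 → 2, ΔL = +0 — satisfied.
Parity must change: even → odd — satisfied.
All four E1 rules are satisfied.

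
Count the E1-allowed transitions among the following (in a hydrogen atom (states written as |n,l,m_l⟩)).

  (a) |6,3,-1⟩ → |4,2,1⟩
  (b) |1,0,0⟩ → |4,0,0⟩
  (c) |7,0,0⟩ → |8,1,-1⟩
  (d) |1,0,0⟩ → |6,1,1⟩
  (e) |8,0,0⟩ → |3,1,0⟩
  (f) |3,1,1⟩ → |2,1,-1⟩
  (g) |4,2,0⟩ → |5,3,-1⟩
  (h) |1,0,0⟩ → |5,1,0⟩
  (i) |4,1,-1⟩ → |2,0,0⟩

6

(a) forbidden — Δm_l = +2 (E1 requires Δm_l = 0, ±1)
(b) forbidden — Δl = +0 (E1 requires Δl = ±1)
(c) allowed
(d) allowed
(e) allowed
(f) forbidden — Δl = +0 (E1 requires Δl = ±1); Δm_l = -2 (E1 requires Δm_l = 0, ±1)
(g) allowed
(h) allowed
(i) allowed
Total allowed: 6 of 9.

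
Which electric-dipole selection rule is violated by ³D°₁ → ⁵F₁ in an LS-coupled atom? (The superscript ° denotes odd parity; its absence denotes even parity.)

the ΔS = 0 rule

ΔS = 0: S: 1 → 2 — fails.
ΔJ = 0, ±1 (not J=0↔0): J: 1 → 1, ΔJ = +0 — ok.
Parity must change: odd → even — ok.
ΔL = 0, ±1 (not L=0↔0): L: 2 → 3, ΔL = +1 — ok.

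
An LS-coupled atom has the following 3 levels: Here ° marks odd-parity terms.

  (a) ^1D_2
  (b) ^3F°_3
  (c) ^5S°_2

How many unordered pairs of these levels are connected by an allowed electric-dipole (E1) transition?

0

(a)–(b): forbidden (ΔS).
(a)–(c): forbidden (ΔS, ΔL).
(b)–(c): forbidden (parity, ΔS, ΔL).
Allowed pairs: 0 of 3.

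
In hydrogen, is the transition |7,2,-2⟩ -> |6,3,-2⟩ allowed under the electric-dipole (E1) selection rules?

l: 2 → 3 (Δl = +1). Δl = ±1 satisfied.
m_l: -2 → -2 (Δm_l = +0). |Δm_l| ≤ 1 satisfied.
All E1 selection rules are satisfied.

allowed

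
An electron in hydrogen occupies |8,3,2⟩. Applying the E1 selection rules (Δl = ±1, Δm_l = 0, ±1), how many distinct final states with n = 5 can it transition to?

E1 requires Δl = ±1, so l_f ∈ {2, 4}; with 0 ≤ l_f ≤ n_f−1 = 4, the allowed l_f values are {2, 4}.
For l_f = 2: m_f ∈ {m_i−1, m_i, m_i+1} ∩ [−2, 2] = {1, 2} → 2 states.
For l_f = 4: m_f ∈ {m_i−1, m_i, m_i+1} ∩ [−4, 4] = {1, 2, 3} → 3 states.
Total: 5.

5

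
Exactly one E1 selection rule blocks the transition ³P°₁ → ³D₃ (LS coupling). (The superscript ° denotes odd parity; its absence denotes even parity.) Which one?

the ΔJ = 0, ±1 rule

Initial level: S=1, L=1, J=1, parity odd. Final level: S=1, L=2, J=3, parity even.
ΔJ = 0, ±1 (not J=0↔0): J: 1 → 3, ΔJ = +2 — violated.
Parity must change: odd → even — satisfied.
ΔL = 0, ±1 (not L=0↔0): L: 1 → 2, ΔL = +1 — satisfied.
ΔS = 0: S: 1 → 1 — satisfied.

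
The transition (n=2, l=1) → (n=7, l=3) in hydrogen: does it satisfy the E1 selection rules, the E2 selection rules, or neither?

E2

Δl = 3 − 1 = +2; l_i + l_f = 4.
E1 (Δl = ±1): not satisfied.
E2 (Δl = 0,±2, l_i+l_f ≥ 2): satisfied.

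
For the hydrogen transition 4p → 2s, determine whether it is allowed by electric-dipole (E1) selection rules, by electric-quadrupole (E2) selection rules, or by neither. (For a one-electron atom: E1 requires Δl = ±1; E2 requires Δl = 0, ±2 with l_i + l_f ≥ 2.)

E1

Δl = 0 − 1 = -1; l_i + l_f = 1.
E1 (Δl = ±1): satisfied.
E2 (Δl = 0,±2, l_i+l_f ≥ 2): not satisfied.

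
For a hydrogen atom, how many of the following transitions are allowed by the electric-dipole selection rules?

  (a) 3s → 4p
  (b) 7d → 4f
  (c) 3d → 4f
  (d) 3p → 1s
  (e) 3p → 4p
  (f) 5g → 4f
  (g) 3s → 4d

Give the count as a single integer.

(a) allowed
(b) allowed
(c) allowed
(d) allowed
(e) forbidden — Δl = +0 (E1 requires Δl = ±1)
(f) allowed
(g) forbidden — Δl = +2 (E1 requires Δl = ±1)
Total allowed: 5 of 7.

5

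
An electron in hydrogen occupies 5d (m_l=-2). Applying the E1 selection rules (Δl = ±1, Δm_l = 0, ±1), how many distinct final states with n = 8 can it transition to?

E1 requires Δl = ±1, so l_f ∈ {1, 3}; with 0 ≤ l_f ≤ n_f−1 = 7, the allowed l_f values are {1, 3}.
For l_f = 1: m_f ∈ {m_i−1, m_i, m_i+1} ∩ [−1, 1] = {-1} → 1 state.
For l_f = 3: m_f ∈ {m_i−1, m_i, m_i+1} ∩ [−3, 3] = {-3, -2, -1} → 3 states.
Total: 4.

4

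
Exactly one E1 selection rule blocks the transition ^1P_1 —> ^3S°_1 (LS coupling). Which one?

the ΔS = 0 rule

Parity must change: even → odd — passes.
ΔS = 0: S: 0 → 1 — fails.
ΔL = 0, ±1 (not L=0↔0): L: 1 → 0, ΔL = -1 — passes.
ΔJ = 0, ±1 (not J=0↔0): J: 1 → 1, ΔJ = +0 — passes.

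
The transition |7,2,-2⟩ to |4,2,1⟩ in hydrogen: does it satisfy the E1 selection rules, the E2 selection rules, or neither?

neither

Δl = 2 − 2 = +0; l_i + l_f = 4.
Δm_l = +3.
E1 (Δl = ±1, |Δm_l| ≤ 1): not satisfied.
E2 (Δl = 0,±2, l_i+l_f ≥ 2, |Δm_l| ≤ 2): not satisfied.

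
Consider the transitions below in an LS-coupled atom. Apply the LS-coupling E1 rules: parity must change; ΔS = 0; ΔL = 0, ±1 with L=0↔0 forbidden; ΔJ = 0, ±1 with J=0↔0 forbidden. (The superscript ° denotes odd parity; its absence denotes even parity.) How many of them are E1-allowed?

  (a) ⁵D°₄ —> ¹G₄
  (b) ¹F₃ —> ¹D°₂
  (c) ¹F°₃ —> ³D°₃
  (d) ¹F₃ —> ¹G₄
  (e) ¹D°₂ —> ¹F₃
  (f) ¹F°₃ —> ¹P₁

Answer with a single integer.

(a) forbidden (ΔS, ΔL fail)
(b) allowed
(c) forbidden (parity, ΔS fail)
(d) forbidden (parity fails)
(e) allowed
(f) forbidden (ΔL, ΔJ fail)
Total allowed: 2 of 6.

2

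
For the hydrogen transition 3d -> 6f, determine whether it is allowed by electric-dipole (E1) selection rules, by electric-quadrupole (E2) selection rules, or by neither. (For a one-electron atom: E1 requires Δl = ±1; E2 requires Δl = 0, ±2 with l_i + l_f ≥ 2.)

E1

Δl = 3 − 2 = +1; l_i + l_f = 5.
E1 (Δl = ±1): satisfied.
E2 (Δl = 0,±2, l_i+l_f ≥ 2): not satisfied.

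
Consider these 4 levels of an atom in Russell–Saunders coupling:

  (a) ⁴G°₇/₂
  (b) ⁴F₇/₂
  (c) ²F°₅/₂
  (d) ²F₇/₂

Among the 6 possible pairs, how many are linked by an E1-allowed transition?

2

(a)–(b): allowed.
(a)–(c): forbidden (parity, ΔS).
(a)–(d): forbidden (ΔS).
(b)–(c): forbidden (ΔS).
(b)–(d): forbidden (parity, ΔS).
(c)–(d): allowed.
Allowed pairs: 2 of 6.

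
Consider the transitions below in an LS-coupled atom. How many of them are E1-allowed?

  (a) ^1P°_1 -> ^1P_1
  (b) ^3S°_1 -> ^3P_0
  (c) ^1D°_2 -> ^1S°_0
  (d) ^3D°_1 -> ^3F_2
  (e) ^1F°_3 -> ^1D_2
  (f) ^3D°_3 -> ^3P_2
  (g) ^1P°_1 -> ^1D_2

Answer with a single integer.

6

(a) allowed
(b) allowed
(c) forbidden (parity, ΔL, ΔJ fail)
(d) allowed
(e) allowed
(f) allowed
(g) allowed
Total allowed: 6 of 7.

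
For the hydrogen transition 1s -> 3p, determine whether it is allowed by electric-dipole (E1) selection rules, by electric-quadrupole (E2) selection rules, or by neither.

E1

Δl = 1 − 0 = +1; l_i + l_f = 1.
E1 (Δl = ±1): satisfied.
E2 (Δl = 0,±2, l_i+l_f ≥ 2): not satisfied.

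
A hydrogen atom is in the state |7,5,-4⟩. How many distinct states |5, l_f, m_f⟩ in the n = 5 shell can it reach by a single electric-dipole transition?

E1 requires Δl = ±1, so l_f ∈ {4, 6}; with 0 ≤ l_f ≤ n_f−1 = 4, the allowed l_f values are {4}.
For l_f = 4: m_f ∈ {m_i−1, m_i, m_i+1} ∩ [−4, 4] = {-4, -3} → 2 states.
Total: 2.

2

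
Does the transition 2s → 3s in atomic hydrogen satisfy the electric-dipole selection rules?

forbidden

Initial l = 0, final l = 0, so Δl = +0. E1 requires Δl = ±1: violated.
The transition is electric-dipole forbidden.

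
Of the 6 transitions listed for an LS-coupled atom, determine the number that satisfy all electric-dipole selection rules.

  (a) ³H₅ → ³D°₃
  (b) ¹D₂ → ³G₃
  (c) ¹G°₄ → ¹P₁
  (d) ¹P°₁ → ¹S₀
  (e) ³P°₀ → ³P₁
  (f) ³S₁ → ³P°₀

(a) forbidden (ΔL, ΔJ fail)
(b) forbidden (parity, ΔS, ΔL fail)
(c) forbidden (ΔL, ΔJ fail)
(d) allowed
(e) allowed
(f) allowed
Total allowed: 3 of 6.

3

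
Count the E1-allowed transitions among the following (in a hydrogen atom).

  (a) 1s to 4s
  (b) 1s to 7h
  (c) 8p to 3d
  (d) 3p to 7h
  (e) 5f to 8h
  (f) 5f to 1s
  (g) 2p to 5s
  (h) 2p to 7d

(a) forbidden — Δl = +0 (E1 requires Δl = ±1)
(b) forbidden — Δl = +5 (E1 requires Δl = ±1)
(c) allowed
(d) forbidden — Δl = +4 (E1 requires Δl = ±1)
(e) forbidden — Δl = +2 (E1 requires Δl = ±1)
(f) forbidden — Δl = -3 (E1 requires Δl = ±1)
(g) allowed
(h) allowed
Total allowed: 3 of 8.

3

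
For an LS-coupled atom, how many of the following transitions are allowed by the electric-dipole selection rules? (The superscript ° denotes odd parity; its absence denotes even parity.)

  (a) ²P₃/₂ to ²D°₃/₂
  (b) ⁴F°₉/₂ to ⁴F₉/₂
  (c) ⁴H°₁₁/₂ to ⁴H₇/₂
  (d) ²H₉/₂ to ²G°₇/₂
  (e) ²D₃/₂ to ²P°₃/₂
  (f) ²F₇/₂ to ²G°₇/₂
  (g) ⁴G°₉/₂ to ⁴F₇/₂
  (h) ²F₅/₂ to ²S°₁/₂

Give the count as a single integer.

(a) allowed
(b) allowed
(c) forbidden (ΔJ fails)
(d) allowed
(e) allowed
(f) allowed
(g) allowed
(h) forbidden (ΔL, ΔJ fail)
Total allowed: 6 of 8.

6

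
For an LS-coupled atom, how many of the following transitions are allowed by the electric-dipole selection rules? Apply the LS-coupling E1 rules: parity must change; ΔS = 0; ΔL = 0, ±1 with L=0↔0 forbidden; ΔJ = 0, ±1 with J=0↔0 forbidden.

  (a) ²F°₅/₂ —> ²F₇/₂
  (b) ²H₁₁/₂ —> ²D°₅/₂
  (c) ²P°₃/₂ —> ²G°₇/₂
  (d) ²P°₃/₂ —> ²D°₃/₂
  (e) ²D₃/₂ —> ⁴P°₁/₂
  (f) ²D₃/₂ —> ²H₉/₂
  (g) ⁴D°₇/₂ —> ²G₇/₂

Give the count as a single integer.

(a) allowed
(b) forbidden (ΔL, ΔJ fail)
(c) forbidden (parity, ΔL, ΔJ fail)
(d) forbidden (parity fails)
(e) forbidden (ΔS fails)
(f) forbidden (parity, ΔL, ΔJ fail)
(g) forbidden (ΔS, ΔL fail)
Total allowed: 1 of 7.

1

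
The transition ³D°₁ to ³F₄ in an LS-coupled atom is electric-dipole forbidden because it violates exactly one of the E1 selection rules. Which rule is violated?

the ΔJ = 0, ±1 rule

Parity must change: odd → even — satisfied.
ΔS = 0: S: 1 → 1 — satisfied.
ΔL = 0, ±1 (not L=0↔0): L: 2 → 3, ΔL = +1 — satisfied.
ΔJ = 0, ±1 (not J=0↔0): J: 1 → 4, ΔJ = +3 — violated.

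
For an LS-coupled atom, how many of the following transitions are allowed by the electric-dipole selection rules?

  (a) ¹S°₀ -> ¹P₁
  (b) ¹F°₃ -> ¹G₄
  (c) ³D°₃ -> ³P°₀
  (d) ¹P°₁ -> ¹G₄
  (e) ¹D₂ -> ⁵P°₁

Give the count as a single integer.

2

(a) allowed
(b) allowed
(c) forbidden (parity, ΔJ fail)
(d) forbidden (ΔL, ΔJ fail)
(e) forbidden (ΔS fails)
Total allowed: 2 of 5.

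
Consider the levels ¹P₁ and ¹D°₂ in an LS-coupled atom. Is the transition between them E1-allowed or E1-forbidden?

Reading off the term symbols: S 0→0, L 1→2, J 1→2, parity even→odd.
Parity must change: even → odd — ok.
ΔS = 0: S: 0 → 0 — ok.
ΔL = 0, ±1 (not L=0↔0): L: 1 → 2, ΔL = +1 — ok.
ΔJ = 0, ±1 (not J=0↔0): J: 1 → 2, ΔJ = +1 — ok.
All four E1 rules are satisfied.

allowed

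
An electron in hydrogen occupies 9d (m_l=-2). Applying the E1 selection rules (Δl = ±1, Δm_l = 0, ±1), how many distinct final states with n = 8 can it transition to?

4

E1 requires Δl = ±1, so l_f ∈ {1, 3}; with 0 ≤ l_f ≤ n_f−1 = 7, the allowed l_f values are {1, 3}.
For l_f = 1: m_f ∈ {m_i−1, m_i, m_i+1} ∩ [−1, 1] = {-1} → 1 state.
For l_f = 3: m_f ∈ {m_i−1, m_i, m_i+1} ∩ [−3, 3] = {-3, -2, -1} → 3 states.
Total: 4.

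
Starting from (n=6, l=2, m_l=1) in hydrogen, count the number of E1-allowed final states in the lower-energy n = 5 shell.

E1 requires Δl = ±1, so l_f ∈ {1, 3}; with 0 ≤ l_f ≤ n_f−1 = 4, the allowed l_f values are {1, 3}.
For l_f = 1: m_f ∈ {m_i−1, m_i, m_i+1} ∩ [−1, 1] = {0, 1} → 2 states.
For l_f = 3: m_f ∈ {m_i−1, m_i, m_i+1} ∩ [−3, 3] = {0, 1, 2} → 3 states.
Total: 5.

5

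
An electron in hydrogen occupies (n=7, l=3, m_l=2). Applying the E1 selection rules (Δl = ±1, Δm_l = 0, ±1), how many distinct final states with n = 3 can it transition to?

2

E1 requires Δl = ±1, so l_f ∈ {2, 4}; with 0 ≤ l_f ≤ n_f−1 = 2, the allowed l_f values are {2}.
For l_f = 2: m_f ∈ {m_i−1, m_i, m_i+1} ∩ [−2, 2] = {1, 2} → 2 states.
Total: 2.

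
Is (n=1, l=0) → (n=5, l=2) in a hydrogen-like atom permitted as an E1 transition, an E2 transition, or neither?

E2

Δl = 2 − 0 = +2; l_i + l_f = 2.
E1 (Δl = ±1): not satisfied.
E2 (Δl = 0,±2, l_i+l_f ≥ 2): satisfied.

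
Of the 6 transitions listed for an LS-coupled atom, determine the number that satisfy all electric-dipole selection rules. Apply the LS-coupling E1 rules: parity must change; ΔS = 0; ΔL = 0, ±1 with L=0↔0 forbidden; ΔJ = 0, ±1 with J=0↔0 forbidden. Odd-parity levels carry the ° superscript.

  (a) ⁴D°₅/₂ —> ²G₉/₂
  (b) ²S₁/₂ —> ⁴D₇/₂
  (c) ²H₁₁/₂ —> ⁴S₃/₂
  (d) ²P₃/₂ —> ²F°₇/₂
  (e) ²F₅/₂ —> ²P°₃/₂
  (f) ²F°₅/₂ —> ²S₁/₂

(a) forbidden (ΔS, ΔL, ΔJ fail)
(b) forbidden (parity, ΔS, ΔL, ΔJ fail)
(c) forbidden (parity, ΔS, ΔL, ΔJ fail)
(d) forbidden (ΔL, ΔJ fail)
(e) forbidden (ΔL fails)
(f) forbidden (ΔL, ΔJ fail)
Total allowed: 0 of 6.

0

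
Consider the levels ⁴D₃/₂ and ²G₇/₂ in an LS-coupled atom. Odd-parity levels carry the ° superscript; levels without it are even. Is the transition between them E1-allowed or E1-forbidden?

Reading off the term symbols: S 3/2→1/2, L 2→4, J 3/2→7/2, parity even→even.
Parity must change: even → even — fails.
ΔS = 0: S: 3/2 → 1/2 — fails.
ΔL = 0, ±1 (not L=0↔0): L: 2 → 4, ΔL = +2 — fails.
ΔJ = 0, ±1 (not J=0↔0): J: 3/2 → 7/2, ΔJ = +2 — fails.
Rule(s) violated: parity, ΔS, ΔL, ΔJ.

forbidden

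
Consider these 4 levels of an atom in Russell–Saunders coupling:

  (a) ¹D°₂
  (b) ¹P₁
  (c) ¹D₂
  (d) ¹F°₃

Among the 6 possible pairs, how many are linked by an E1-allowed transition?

3

(a)–(b): allowed.
(a)–(c): allowed.
(a)–(d): forbidden (parity).
(b)–(c): forbidden (parity).
(b)–(d): forbidden (ΔL, ΔJ).
(c)–(d): allowed.
Allowed pairs: 3 of 6.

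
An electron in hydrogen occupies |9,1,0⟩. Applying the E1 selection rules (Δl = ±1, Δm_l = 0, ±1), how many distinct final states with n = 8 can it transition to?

E1 requires Δl = ±1, so l_f ∈ {0, 2}; with 0 ≤ l_f ≤ n_f−1 = 7, the allowed l_f values are {0, 2}.
For l_f = 0: m_f ∈ {m_i−1, m_i, m_i+1} ∩ [−0, 0] = {0} → 1 state.
For l_f = 2: m_f ∈ {m_i−1, m_i, m_i+1} ∩ [−2, 2] = {-1, 0, 1} → 3 states.
Total: 4.

4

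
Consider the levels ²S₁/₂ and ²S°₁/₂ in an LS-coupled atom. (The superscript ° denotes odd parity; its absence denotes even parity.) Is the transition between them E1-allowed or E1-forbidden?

forbidden

Parity must change: even → odd — satisfied.
ΔS = 0: S: 1/2 → 1/2 — satisfied.
ΔL = 0, ±1 (not L=0↔0): L: 0 → 0, ΔL = +0 — violated.
ΔJ = 0, ±1 (not J=0↔0): J: 1/2 → 1/2, ΔJ = +0 — satisfied.
Rule(s) violated: ΔL.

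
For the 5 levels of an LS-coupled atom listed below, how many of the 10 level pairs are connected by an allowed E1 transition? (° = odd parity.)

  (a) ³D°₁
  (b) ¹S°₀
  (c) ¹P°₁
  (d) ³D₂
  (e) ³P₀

(a)–(b): forbidden (parity, ΔS, ΔL).
(a)–(c): forbidden (parity, ΔS).
(a)–(d): allowed.
(a)–(e): allowed.
(b)–(c): forbidden (parity).
(b)–(d): forbidden (ΔS, ΔL, ΔJ).
(b)–(e): forbidden (ΔS, ΔJ).
(c)–(d): forbidden (ΔS).
(c)–(e): forbidden (ΔS).
(d)–(e): forbidden (parity, ΔJ).
Allowed pairs: 2 of 10.

2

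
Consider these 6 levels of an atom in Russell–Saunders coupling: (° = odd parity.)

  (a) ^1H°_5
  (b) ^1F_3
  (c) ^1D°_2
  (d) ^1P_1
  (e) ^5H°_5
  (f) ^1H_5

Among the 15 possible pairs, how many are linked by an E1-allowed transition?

(a)–(b): forbidden (ΔL, ΔJ).
(a)–(c): forbidden (parity, ΔL, ΔJ).
(a)–(d): forbidden (ΔL, ΔJ).
(a)–(e): forbidden (parity, ΔS).
(a)–(f): allowed.
(b)–(c): allowed.
(b)–(d): forbidden (parity, ΔL, ΔJ).
(b)–(e): forbidden (ΔS, ΔL, ΔJ).
(b)–(f): forbidden (parity, ΔL, ΔJ).
(c)–(d): allowed.
(c)–(e): forbidden (parity, ΔS, ΔL, ΔJ).
(c)–(f): forbidden (ΔL, ΔJ).
(d)–(e): forbidden (ΔS, ΔL, ΔJ).
(d)–(f): forbidden (parity, ΔL, ΔJ).
(e)–(f): forbidden (ΔS).
Allowed pairs: 3 of 15.

3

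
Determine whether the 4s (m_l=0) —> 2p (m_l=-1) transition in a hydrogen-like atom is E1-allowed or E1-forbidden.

Initial l = 0, final l = 1, so Δl = +1. E1 requires Δl = ±1: satisfied.
m_l: 0 → -1 (Δm_l = -1). |Δm_l| ≤ 1 satisfied.
All E1 selection rules are satisfied.

allowed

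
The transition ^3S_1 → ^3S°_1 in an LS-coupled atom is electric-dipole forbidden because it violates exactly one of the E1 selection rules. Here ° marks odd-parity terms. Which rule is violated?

Initial level: S=1, L=0, J=1, parity even. Final level: S=1, L=0, J=1, parity odd.
ΔS = 0: S: 1 → 1 — ✓.
Parity must change: even → odd — ✓.
ΔJ = 0, ±1 (not J=0↔0): J: 1 → 1, ΔJ = +0 — ✓.
ΔL = 0, ±1 (not L=0↔0): L: 0 → 0, ΔL = +0 — ✗.

the L=0 ↔ L=0 exclusion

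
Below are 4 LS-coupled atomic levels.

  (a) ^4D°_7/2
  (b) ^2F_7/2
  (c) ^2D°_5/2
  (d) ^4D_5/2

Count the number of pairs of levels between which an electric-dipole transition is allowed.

2

(a)–(b): forbidden (ΔS).
(a)–(c): forbidden (parity, ΔS).
(a)–(d): allowed.
(b)–(c): allowed.
(b)–(d): forbidden (parity, ΔS).
(c)–(d): forbidden (ΔS).
Allowed pairs: 2 of 6.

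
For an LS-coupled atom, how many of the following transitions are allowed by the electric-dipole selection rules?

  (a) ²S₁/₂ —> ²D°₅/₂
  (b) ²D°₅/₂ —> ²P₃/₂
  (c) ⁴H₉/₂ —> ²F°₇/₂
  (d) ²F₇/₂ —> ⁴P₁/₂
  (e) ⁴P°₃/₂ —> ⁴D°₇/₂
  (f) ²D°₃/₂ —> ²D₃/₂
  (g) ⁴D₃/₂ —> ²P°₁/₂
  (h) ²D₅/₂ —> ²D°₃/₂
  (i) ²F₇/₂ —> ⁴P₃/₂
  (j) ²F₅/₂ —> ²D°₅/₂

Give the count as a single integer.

(a) forbidden (ΔL, ΔJ fail)
(b) allowed
(c) forbidden (ΔS, ΔL fail)
(d) forbidden (parity, ΔS, ΔL, ΔJ fail)
(e) forbidden (parity, ΔJ fail)
(f) allowed
(g) forbidden (ΔS fails)
(h) allowed
(i) forbidden (parity, ΔS, ΔL, ΔJ fail)
(j) allowed
Total allowed: 4 of 10.

4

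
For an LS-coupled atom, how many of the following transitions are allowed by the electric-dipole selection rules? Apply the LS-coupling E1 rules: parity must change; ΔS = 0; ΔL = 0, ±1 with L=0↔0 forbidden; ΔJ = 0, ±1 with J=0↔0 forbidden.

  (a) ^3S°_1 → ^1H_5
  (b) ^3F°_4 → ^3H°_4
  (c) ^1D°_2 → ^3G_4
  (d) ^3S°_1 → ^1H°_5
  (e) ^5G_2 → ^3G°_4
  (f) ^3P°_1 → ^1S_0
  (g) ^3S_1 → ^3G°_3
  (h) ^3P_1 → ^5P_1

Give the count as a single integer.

(a) forbidden (ΔS, ΔL, ΔJ fail)
(b) forbidden (parity, ΔL fail)
(c) forbidden (ΔS, ΔL, ΔJ fail)
(d) forbidden (parity, ΔS, ΔL, ΔJ fail)
(e) forbidden (ΔS, ΔJ fail)
(f) forbidden (ΔS fails)
(g) forbidden (ΔL, ΔJ fail)
(h) forbidden (parity, ΔS fail)
Total allowed: 0 of 8.

0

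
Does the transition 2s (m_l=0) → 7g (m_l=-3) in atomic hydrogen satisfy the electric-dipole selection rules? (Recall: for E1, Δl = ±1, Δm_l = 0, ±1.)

forbidden

l: 0 → 4 (Δl = +4). Δl = ±1 violated.
Δm_l = -3 − (0) = -3. E1 requires Δm_l = 0, ±1: violated.
The transition is electric-dipole forbidden.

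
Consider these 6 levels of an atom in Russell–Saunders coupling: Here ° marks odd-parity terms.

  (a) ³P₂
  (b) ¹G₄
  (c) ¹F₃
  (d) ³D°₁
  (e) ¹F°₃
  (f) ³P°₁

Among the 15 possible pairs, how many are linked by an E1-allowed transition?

4

(a)–(b): forbidden (parity, ΔS, ΔL, ΔJ).
(a)–(c): forbidden (parity, ΔS, ΔL).
(a)–(d): allowed.
(a)–(e): forbidden (ΔS, ΔL).
(a)–(f): allowed.
(b)–(c): forbidden (parity).
(b)–(d): forbidden (ΔS, ΔL, ΔJ).
(b)–(e): allowed.
(b)–(f): forbidden (ΔS, ΔL, ΔJ).
(c)–(d): forbidden (ΔS, ΔJ).
(c)–(e): allowed.
(c)–(f): forbidden (ΔS, ΔL, ΔJ).
(d)–(e): forbidden (parity, ΔS, ΔJ).
(d)–(f): forbidden (parity).
(e)–(f): forbidden (parity, ΔS, ΔL, ΔJ).
Allowed pairs: 4 of 15.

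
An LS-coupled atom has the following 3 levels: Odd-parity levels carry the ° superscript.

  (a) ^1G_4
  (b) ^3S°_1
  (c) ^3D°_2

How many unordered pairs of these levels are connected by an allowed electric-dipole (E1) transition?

(a)–(b): forbidden (ΔS, ΔL, ΔJ).
(a)–(c): forbidden (ΔS, ΔL, ΔJ).
(b)–(c): forbidden (parity, ΔL).
Allowed pairs: 0 of 3.

0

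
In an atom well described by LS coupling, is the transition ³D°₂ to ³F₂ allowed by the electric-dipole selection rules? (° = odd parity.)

allowed

Reading off the term symbols: S 1→1, L 2→3, J 2→2, parity odd→even.
ΔS = 0: S: 1 → 1 — satisfied.
Parity must change: odd → even — satisfied.
ΔJ = 0, ±1 (not J=0↔0): J: 2 → 2, ΔJ = +0 — satisfied.
ΔL = 0, ±1 (not L=0↔0): L: 2 → 3, ΔL = +1 — satisfied.
All four E1 rules are satisfied.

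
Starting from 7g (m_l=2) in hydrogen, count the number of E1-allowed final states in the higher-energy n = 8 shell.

6

E1 requires Δl = ±1, so l_f ∈ {3, 5}; with 0 ≤ l_f ≤ n_f−1 = 7, the allowed l_f values are {3, 5}.
For l_f = 3: m_f ∈ {m_i−1, m_i, m_i+1} ∩ [−3, 3] = {1, 2, 3} → 3 states.
For l_f = 5: m_f ∈ {m_i−1, m_i, m_i+1} ∩ [−5, 5] = {1, 2, 3} → 3 states.
Total: 6.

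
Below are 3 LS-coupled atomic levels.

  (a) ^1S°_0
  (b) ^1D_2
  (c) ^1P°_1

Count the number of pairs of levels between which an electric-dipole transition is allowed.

(a)–(b): forbidden (ΔL, ΔJ).
(a)–(c): forbidden (parity).
(b)–(c): allowed.
Allowed pairs: 1 of 3.

1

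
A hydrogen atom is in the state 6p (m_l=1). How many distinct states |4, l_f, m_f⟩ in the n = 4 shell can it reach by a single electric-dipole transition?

4

E1 requires Δl = ±1, so l_f ∈ {0, 2}; with 0 ≤ l_f ≤ n_f−1 = 3, the allowed l_f values are {0, 2}.
For l_f = 0: m_f ∈ {m_i−1, m_i, m_i+1} ∩ [−0, 0] = {0} → 1 state.
For l_f = 2: m_f ∈ {m_i−1, m_i, m_i+1} ∩ [−2, 2] = {0, 1, 2} → 3 states.
Total: 4.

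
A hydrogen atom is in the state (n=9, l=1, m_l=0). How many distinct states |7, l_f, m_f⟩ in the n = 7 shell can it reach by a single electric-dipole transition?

E1 requires Δl = ±1, so l_f ∈ {0, 2}; with 0 ≤ l_f ≤ n_f−1 = 6, the allowed l_f values are {0, 2}.
For l_f = 0: m_f ∈ {m_i−1, m_i, m_i+1} ∩ [−0, 0] = {0} → 1 state.
For l_f = 2: m_f ∈ {m_i−1, m_i, m_i+1} ∩ [−2, 2] = {-1, 0, 1} → 3 states.
Total: 4.

4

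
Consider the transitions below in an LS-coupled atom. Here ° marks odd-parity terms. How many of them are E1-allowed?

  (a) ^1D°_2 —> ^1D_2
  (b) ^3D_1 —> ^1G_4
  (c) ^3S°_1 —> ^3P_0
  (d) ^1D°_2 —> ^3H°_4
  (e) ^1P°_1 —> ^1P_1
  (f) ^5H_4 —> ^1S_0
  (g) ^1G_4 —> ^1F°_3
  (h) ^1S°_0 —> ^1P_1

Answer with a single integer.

(a) allowed
(b) forbidden (parity, ΔS, ΔL, ΔJ fail)
(c) allowed
(d) forbidden (parity, ΔS, ΔL, ΔJ fail)
(e) allowed
(f) forbidden (parity, ΔS, ΔL, ΔJ fail)
(g) allowed
(h) allowed
Total allowed: 5 of 8.

5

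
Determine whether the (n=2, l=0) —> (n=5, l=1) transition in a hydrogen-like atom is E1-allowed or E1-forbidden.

allowed

l: 0 → 1 (Δl = +1). Δl = ±1 ✓.
All E1 selection rules are satisfied.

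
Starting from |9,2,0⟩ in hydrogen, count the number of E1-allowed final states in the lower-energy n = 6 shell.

E1 requires Δl = ±1, so l_f ∈ {1, 3}; with 0 ≤ l_f ≤ n_f−1 = 5, the allowed l_f values are {1, 3}.
For l_f = 1: m_f ∈ {m_i−1, m_i, m_i+1} ∩ [−1, 1] = {-1, 0, 1} → 3 states.
For l_f = 3: m_f ∈ {m_i−1, m_i, m_i+1} ∩ [−3, 3] = {-1, 0, 1} → 3 states.
Total: 6.

6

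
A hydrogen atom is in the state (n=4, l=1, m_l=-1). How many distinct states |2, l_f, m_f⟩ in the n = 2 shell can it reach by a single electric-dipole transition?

1

E1 requires Δl = ±1, so l_f ∈ {0, 2}; with 0 ≤ l_f ≤ n_f−1 = 1, the allowed l_f values are {0}.
For l_f = 0: m_f ∈ {m_i−1, m_i, m_i+1} ∩ [−0, 0] = {0} → 1 state.
Total: 1.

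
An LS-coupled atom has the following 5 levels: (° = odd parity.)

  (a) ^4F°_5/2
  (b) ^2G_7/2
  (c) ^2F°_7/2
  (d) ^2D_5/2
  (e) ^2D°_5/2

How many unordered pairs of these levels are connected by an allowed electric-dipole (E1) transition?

(a)–(b): forbidden (ΔS).
(a)–(c): forbidden (parity, ΔS).
(a)–(d): forbidden (ΔS).
(a)–(e): forbidden (parity, ΔS).
(b)–(c): allowed.
(b)–(d): forbidden (parity, ΔL).
(b)–(e): forbidden (ΔL).
(c)–(d): allowed.
(c)–(e): forbidden (parity).
(d)–(e): allowed.
Allowed pairs: 3 of 10.

3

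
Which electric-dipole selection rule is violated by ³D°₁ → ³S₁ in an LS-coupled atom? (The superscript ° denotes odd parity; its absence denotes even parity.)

ΔL = 0, ±1 (not L=0↔0): L: 2 → 0, ΔL = -2 — fails.
ΔJ = 0, ±1 (not J=0↔0): J: 1 → 1, ΔJ = +0 — ok.
Parity must change: odd → even — ok.
ΔS = 0: S: 1 → 1 — ok.

the ΔL = 0, ±1 rule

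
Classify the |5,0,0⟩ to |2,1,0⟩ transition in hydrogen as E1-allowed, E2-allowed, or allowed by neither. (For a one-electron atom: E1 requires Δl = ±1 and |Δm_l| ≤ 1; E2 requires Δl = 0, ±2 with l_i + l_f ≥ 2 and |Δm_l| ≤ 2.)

E1

Δl = 1 − 0 = +1; l_i + l_f = 1.
Δm_l = +0.
E1 (Δl = ±1, |Δm_l| ≤ 1): satisfied.
E2 (Δl = 0,±2, l_i+l_f ≥ 2, |Δm_l| ≤ 2): not satisfied.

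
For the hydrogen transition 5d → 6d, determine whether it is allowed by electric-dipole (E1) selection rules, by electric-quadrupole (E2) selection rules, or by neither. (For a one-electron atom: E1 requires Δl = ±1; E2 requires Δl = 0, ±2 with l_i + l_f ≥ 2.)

Δl = 2 − 2 = +0; l_i + l_f = 4.
E1 (Δl = ±1): not satisfied.
E2 (Δl = 0,±2, l_i+l_f ≥ 2): satisfied.

E2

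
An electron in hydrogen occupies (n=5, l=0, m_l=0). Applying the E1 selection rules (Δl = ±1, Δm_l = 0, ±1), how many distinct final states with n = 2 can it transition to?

E1 requires Δl = ±1, so l_f ∈ {-1, 1}; with 0 ≤ l_f ≤ n_f−1 = 1, the allowed l_f values are {1}.
For l_f = 1: m_f ∈ {m_i−1, m_i, m_i+1} ∩ [−1, 1] = {-1, 0, 1} → 3 states.
Total: 3.

3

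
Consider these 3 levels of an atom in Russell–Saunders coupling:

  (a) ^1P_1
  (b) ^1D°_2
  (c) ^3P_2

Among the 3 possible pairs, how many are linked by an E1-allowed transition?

(a)–(b): allowed.
(a)–(c): forbidden (parity, ΔS).
(b)–(c): forbidden (ΔS).
Allowed pairs: 1 of 3.

1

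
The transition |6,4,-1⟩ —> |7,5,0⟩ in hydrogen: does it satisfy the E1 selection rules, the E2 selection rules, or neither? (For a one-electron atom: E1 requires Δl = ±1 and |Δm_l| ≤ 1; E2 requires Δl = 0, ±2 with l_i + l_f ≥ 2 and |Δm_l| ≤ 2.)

E1

Δl = 5 − 4 = +1; l_i + l_f = 9.
Δm_l = +1.
E1 (Δl = ±1, |Δm_l| ≤ 1): satisfied.
E2 (Δl = 0,±2, l_i+l_f ≥ 2, |Δm_l| ≤ 2): not satisfied.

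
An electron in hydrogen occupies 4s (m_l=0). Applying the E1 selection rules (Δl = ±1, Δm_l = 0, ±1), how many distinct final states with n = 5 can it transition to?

3

E1 requires Δl = ±1, so l_f ∈ {-1, 1}; with 0 ≤ l_f ≤ n_f−1 = 4, the allowed l_f values are {1}.
For l_f = 1: m_f ∈ {m_i−1, m_i, m_i+1} ∩ [−1, 1] = {-1, 0, 1} → 3 states.
Total: 3.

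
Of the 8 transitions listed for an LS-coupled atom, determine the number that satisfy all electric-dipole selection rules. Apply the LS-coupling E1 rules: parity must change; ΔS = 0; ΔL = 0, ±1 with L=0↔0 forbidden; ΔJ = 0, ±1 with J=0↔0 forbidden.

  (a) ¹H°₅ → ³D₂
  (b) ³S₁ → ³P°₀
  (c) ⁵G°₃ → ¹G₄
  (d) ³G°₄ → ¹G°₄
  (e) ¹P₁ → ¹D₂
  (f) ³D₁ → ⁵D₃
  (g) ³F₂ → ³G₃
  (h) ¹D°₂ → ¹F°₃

1

(a) forbidden (ΔS, ΔL, ΔJ fail)
(b) allowed
(c) forbidden (ΔS fails)
(d) forbidden (parity, ΔS fail)
(e) forbidden (parity fails)
(f) forbidden (parity, ΔS, ΔJ fail)
(g) forbidden (parity fails)
(h) forbidden (parity fails)
Total allowed: 1 of 8.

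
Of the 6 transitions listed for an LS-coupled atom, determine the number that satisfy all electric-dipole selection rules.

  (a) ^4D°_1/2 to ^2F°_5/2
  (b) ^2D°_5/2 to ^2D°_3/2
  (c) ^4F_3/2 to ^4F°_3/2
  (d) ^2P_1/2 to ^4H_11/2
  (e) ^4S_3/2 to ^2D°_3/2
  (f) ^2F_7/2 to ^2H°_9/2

1

(a) forbidden (parity, ΔS, ΔJ fail)
(b) forbidden (parity fails)
(c) allowed
(d) forbidden (parity, ΔS, ΔL, ΔJ fail)
(e) forbidden (ΔS, ΔL fail)
(f) forbidden (ΔL fails)
Total allowed: 1 of 6.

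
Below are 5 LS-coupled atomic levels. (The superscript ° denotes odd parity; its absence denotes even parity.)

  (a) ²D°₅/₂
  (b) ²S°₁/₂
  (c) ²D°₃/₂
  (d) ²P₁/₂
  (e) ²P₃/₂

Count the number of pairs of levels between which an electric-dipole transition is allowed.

5

(a)–(b): forbidden (parity, ΔL, ΔJ).
(a)–(c): forbidden (parity).
(a)–(d): forbidden (ΔJ).
(a)–(e): allowed.
(b)–(c): forbidden (parity, ΔL).
(b)–(d): allowed.
(b)–(e): allowed.
(c)–(d): allowed.
(c)–(e): allowed.
(d)–(e): forbidden (parity).
Allowed pairs: 5 of 10.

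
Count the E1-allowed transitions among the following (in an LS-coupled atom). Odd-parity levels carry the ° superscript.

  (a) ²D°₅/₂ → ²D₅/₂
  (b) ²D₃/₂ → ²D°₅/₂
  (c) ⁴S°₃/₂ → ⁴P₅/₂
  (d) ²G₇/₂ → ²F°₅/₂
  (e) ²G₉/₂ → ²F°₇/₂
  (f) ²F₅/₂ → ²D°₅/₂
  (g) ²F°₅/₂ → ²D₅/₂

7

(a) allowed
(b) allowed
(c) allowed
(d) allowed
(e) allowed
(f) allowed
(g) allowed
Total allowed: 7 of 7.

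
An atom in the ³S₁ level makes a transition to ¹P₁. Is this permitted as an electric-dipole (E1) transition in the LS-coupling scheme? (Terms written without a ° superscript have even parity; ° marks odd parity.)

forbidden

ΔL = 0, ±1 (not L=0↔0): L: 0 → 1, ΔL = +1 — satisfied.
Parity must change: even → even — violated.
ΔS = 0: S: 1 → 0 — violated.
ΔJ = 0, ±1 (not J=0↔0): J: 1 → 1, ΔJ = +0 — satisfied.
Rule(s) violated: parity, ΔS.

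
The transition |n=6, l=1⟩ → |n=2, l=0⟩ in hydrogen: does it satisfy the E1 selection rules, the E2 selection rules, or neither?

E1

Δl = 0 − 1 = -1; l_i + l_f = 1.
E1 (Δl = ±1): satisfied.
E2 (Δl = 0,±2, l_i+l_f ≥ 2): not satisfied.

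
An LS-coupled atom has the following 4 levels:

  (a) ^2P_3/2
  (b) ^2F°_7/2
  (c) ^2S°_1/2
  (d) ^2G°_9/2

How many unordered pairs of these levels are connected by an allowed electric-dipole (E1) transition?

1

(a)–(b): forbidden (ΔL, ΔJ).
(a)–(c): allowed.
(a)–(d): forbidden (ΔL, ΔJ).
(b)–(c): forbidden (parity, ΔL, ΔJ).
(b)–(d): forbidden (parity).
(c)–(d): forbidden (parity, ΔL, ΔJ).
Allowed pairs: 1 of 6.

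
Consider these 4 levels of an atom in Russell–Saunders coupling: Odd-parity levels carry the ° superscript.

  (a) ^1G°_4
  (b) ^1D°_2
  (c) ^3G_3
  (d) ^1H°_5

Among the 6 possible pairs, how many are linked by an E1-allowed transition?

(a)–(b): forbidden (parity, ΔL, ΔJ).
(a)–(c): forbidden (ΔS).
(a)–(d): forbidden (parity).
(b)–(c): forbidden (ΔS, ΔL).
(b)–(d): forbidden (parity, ΔL, ΔJ).
(c)–(d): forbidden (ΔS, ΔJ).
Allowed pairs: 0 of 6.

0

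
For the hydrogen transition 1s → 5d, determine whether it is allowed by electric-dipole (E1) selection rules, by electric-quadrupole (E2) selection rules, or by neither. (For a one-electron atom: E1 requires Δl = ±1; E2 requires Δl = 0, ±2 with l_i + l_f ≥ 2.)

E2

Δl = 2 − 0 = +2; l_i + l_f = 2.
E1 (Δl = ±1): not satisfied.
E2 (Δl = 0,±2, l_i+l_f ≥ 2): satisfied.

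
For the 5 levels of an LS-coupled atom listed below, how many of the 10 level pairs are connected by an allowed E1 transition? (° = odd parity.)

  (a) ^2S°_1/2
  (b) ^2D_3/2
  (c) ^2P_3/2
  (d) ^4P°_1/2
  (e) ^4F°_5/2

(a)–(b): forbidden (ΔL).
(a)–(c): allowed.
(a)–(d): forbidden (parity, ΔS).
(a)–(e): forbidden (parity, ΔS, ΔL, ΔJ).
(b)–(c): forbidden (parity).
(b)–(d): forbidden (ΔS).
(b)–(e): forbidden (ΔS).
(c)–(d): forbidden (ΔS).
(c)–(e): forbidden (ΔS, ΔL).
(d)–(e): forbidden (parity, ΔL, ΔJ).
Allowed pairs: 1 of 10.

1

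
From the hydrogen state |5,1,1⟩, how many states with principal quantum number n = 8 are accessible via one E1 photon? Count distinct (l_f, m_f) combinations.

4

E1 requires Δl = ±1, so l_f ∈ {0, 2}; with 0 ≤ l_f ≤ n_f−1 = 7, the allowed l_f values are {0, 2}.
For l_f = 0: m_f ∈ {m_i−1, m_i, m_i+1} ∩ [−0, 0] = {0} → 1 state.
For l_f = 2: m_f ∈ {m_i−1, m_i, m_i+1} ∩ [−2, 2] = {0, 1, 2} → 3 states.
Total: 4.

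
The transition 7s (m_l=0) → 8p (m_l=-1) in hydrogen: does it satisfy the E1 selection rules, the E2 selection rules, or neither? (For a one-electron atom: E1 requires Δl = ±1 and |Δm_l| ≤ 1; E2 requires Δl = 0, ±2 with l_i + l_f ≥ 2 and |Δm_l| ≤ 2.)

E1

Δl = 1 − 0 = +1; l_i + l_f = 1.
Δm_l = -1.
E1 (Δl = ±1, |Δm_l| ≤ 1): satisfied.
E2 (Δl = 0,±2, l_i+l_f ≥ 2, |Δm_l| ≤ 2): not satisfied.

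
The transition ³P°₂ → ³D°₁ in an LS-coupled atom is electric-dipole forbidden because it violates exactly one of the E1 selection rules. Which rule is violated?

parity

ΔS = 0: S: 1 → 1 — satisfied.
ΔJ = 0, ±1 (not J=0↔0): J: 2 → 1, ΔJ = -1 — satisfied.
Parity must change: odd → odd — violated.
ΔL = 0, ±1 (not L=0↔0): L: 1 → 2, ΔL = +1 — satisfied.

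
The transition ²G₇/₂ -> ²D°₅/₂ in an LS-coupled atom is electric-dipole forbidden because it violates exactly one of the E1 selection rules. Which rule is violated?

the ΔL = 0, ±1 rule

Parity must change: even → odd — ok.
ΔS = 0: S: 1/2 → 1/2 — ok.
ΔL = 0, ±1 (not L=0↔0): L: 4 → 2, ΔL = -2 — fails.
ΔJ = 0, ±1 (not J=0↔0): J: 7/2 → 5/2, ΔJ = -1 — ok.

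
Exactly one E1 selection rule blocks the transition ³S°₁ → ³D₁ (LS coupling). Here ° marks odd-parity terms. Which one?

the ΔL = 0, ±1 rule

Reading off the term symbols: S 1→1, L 0→2, J 1→1, parity odd→even.
Parity must change: odd → even — ok.
ΔS = 0: S: 1 → 1 — ok.
ΔL = 0, ±1 (not L=0↔0): L: 0 → 2, ΔL = +2 — fails.
ΔJ = 0, ±1 (not J=0↔0): J: 1 → 1, ΔJ = +0 — ok.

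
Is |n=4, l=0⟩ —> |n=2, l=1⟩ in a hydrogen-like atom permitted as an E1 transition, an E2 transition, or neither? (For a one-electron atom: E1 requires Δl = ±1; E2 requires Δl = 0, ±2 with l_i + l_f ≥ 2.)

E1

Δl = 1 − 0 = +1; l_i + l_f = 1.
E1 (Δl = ±1): satisfied.
E2 (Δl = 0,±2, l_i+l_f ≥ 2): not satisfied.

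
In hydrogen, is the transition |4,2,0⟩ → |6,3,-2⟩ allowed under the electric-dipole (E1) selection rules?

forbidden

l: 2 → 3 (Δl = +1). Δl = ±1 satisfied.
m_l: 0 → -2 (Δm_l = -2). |Δm_l| ≤ 1 violated.
The transition is electric-dipole forbidden.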